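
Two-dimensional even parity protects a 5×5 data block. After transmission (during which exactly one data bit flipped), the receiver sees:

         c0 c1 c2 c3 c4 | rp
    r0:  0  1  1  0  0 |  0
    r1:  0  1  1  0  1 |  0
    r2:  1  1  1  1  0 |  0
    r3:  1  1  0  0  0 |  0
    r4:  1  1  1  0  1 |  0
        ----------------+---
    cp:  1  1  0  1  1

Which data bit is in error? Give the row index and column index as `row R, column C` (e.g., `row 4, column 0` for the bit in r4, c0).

row 1, column 4

Recompute each row's even parity and compare to rp:
  r0: data parity 0, sent rp 0 → ok
  r1: data parity 1, sent rp 0 → mismatch
  r2: data parity 0, sent rp 0 → ok
  r3: data parity 0, sent rp 0 → ok
  r4: data parity 0, sent rp 0 → ok
Recompute each column's even parity and compare to cp:
  c0: data parity 1, sent cp 1 → ok
  c1: data parity 1, sent cp 1 → ok
  c2: data parity 0, sent cp 0 → ok
  c3: data parity 1, sent cp 1 → ok
  c4: data parity 0, sent cp 1 → mismatch
Exactly one row (r1) and one column (c4) fail → the flipped bit is at their intersection.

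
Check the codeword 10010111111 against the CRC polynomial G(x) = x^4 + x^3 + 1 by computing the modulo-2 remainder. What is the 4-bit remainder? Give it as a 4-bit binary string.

0000

Modulo-2 division of 10010111111 by 11001:
  pos 0: 10010 XOR 11001 = 01011
  pos 1: 10111 XOR 11001 = 01110
  pos 2: 11101 XOR 11001 = 00100
  pos 4: 10011 XOR 11001 = 01010
  pos 5: 10101 XOR 11001 = 01100
  pos 6: 11001 XOR 11001 = 00000
Remainder = 0000 (zero — the frame passes the CRC check).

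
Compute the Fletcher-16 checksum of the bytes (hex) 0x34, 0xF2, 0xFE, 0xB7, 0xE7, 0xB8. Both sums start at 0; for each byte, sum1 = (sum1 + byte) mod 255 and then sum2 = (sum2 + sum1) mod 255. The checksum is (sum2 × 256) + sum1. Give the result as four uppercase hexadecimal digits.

A37E

Running sums (mod 255):
  after byte 0 (0x34): sum1=52, sum2=52
  after byte 1 (0xF2): sum1=39, sum2=91
  after byte 2 (0xFE): sum1=38, sum2=129
  after byte 3 (0xB7): sum1=221, sum2=95
  after byte 4 (0xE7): sum1=197, sum2=37
  after byte 5 (0xB8): sum1=126, sum2=163
Checksum = sum2·256 + sum1 = 163·256 + 126 = 41854 = 0xA37E.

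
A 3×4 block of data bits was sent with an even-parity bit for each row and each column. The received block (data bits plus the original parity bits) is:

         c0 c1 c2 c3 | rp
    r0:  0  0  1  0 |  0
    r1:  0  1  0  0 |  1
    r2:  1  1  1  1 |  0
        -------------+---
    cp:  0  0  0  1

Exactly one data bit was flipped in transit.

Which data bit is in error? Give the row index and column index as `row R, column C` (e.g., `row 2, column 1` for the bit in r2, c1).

row 0, column 0

Recompute each row's even parity and compare to rp:
  r0: data parity 1, sent rp 0 → mismatch
  r1: data parity 1, sent rp 1 → ok
  r2: data parity 0, sent rp 0 → ok
Recompute each column's even parity and compare to cp:
  c0: data parity 1, sent cp 0 → mismatch
  c1: data parity 0, sent cp 0 → ok
  c2: data parity 0, sent cp 0 → ok
  c3: data parity 1, sent cp 1 → ok
Exactly one row (r0) and one column (c0) fail → the flipped bit is at their intersection.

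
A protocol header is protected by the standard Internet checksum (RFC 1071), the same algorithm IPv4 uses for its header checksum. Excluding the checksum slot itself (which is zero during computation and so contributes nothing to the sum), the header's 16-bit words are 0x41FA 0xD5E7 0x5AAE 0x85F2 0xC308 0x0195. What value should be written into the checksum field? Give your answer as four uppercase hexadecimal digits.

42DF

One's-complement addition (fold any carry out of bit 15 back into bit 0):
  0x41FA + 0xD5E7 = 0x117E1 → wrap carry → 0x17E2
  0x17E2 + 0x5AAE = 0x07290
  0x7290 + 0x85F2 = 0x0F882
  0xF882 + 0xC308 = 0x1BB8A → wrap carry → 0xBB8B
  0xBB8B + 0x0195 = 0x0BD20
One's-complement sum = 0xBD20.
Checksum = ~0xBD20 & 0xFFFF = 0x42DF.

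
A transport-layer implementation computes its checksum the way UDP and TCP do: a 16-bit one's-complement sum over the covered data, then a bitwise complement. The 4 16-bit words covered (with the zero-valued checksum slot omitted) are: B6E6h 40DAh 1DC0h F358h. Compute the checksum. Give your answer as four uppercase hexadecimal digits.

F725

One's-complement addition (fold any carry out of bit 15 back into bit 0):
  0xB6E6 + 0x40DA = 0x0F7C0
  0xF7C0 + 0x1DC0 = 0x11580 → wrap carry → 0x1581
  0x1581 + 0xF358 = 0x108D9 → wrap carry → 0x08DA
One's-complement sum = 0x08DA.
Checksum = ~0x08DA & 0xFFFF = 0xF725.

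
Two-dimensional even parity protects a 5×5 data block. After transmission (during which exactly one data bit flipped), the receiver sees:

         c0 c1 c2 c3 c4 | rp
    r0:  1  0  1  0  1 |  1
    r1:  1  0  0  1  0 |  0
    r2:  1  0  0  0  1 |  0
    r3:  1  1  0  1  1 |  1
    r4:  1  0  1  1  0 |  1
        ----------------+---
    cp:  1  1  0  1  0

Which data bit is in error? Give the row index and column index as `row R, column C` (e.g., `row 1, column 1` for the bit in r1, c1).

row 3, column 4

Recompute each row's even parity and compare to rp:
  r0: data parity 1, sent rp 1 → ok
  r1: data parity 0, sent rp 0 → ok
  r2: data parity 0, sent rp 0 → ok
  r3: data parity 0, sent rp 1 → mismatch
  r4: data parity 1, sent rp 1 → ok
Recompute each column's even parity and compare to cp:
  c0: data parity 1, sent cp 1 → ok
  c1: data parity 1, sent cp 1 → ok
  c2: data parity 0, sent cp 0 → ok
  c3: data parity 1, sent cp 1 → ok
  c4: data parity 1, sent cp 0 → mismatch
Exactly one row (r3) and one column (c4) fail → the flipped bit is at their intersection.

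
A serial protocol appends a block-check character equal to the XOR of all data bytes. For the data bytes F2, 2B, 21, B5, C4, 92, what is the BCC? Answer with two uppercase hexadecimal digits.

XOR the bytes together:
  start with 0xF2
  0xF2 ⊕ 0x2B = 0xD9
  0xD9 ⊕ 0x21 = 0xF8
  0xF8 ⊕ 0xB5 = 0x4D
  0x4D ⊕ 0xC4 = 0x89
  0x89 ⊕ 0x92 = 0x1B

1B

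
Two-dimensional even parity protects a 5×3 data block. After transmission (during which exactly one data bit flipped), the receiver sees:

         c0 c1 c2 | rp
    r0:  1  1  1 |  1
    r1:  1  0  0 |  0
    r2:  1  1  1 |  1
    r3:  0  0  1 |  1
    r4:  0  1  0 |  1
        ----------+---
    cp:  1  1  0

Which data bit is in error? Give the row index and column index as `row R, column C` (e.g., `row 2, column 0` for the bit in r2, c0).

row 1, column 2

Recompute each row's even parity and compare to rp:
  r0: data parity 1, sent rp 1 → ok
  r1: data parity 1, sent rp 0 → mismatch
  r2: data parity 1, sent rp 1 → ok
  r3: data parity 1, sent rp 1 → ok
  r4: data parity 1, sent rp 1 → ok
Recompute each column's even parity and compare to cp:
  c0: data parity 1, sent cp 1 → ok
  c1: data parity 1, sent cp 1 → ok
  c2: data parity 1, sent cp 0 → mismatch
Exactly one row (r1) and one column (c2) fail → the flipped bit is at their intersection.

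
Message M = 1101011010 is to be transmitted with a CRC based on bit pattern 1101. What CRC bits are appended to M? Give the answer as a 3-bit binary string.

Append 3 zeros: 1101011010000. Divide by 1101 (XOR where the leading bit is 1):
  pos 0: 1101 XOR 1101 = 0000
  pos 5: 1101 XOR 1101 = 0000
Remainder (last 3 bits) = 000. This is the CRC / FCS.

000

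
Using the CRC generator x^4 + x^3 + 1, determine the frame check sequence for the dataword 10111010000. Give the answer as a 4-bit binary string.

Append 4 zeros: 101110100000000. Divide by 11001 (XOR where the leading bit is 1):
  pos 0: 10111 XOR 11001 = 01110
  pos 1: 11100 XOR 11001 = 00101
  pos 3: 10110 XOR 11001 = 01111
  pos 4: 11110 XOR 11001 = 00111
  pos 6: 11100 XOR 11001 = 00101
  pos 8: 10100 XOR 11001 = 01101
  pos 9: 11010 XOR 11001 = 00011
Remainder (last 4 bits) = 0110. This is the CRC / FCS.

0110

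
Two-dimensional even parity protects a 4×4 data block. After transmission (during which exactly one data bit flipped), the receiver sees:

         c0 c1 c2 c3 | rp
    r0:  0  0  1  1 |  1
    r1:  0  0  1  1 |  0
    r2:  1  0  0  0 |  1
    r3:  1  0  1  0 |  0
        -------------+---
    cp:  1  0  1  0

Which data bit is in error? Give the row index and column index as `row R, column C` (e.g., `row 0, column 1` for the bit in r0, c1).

Recompute each row's even parity and compare to rp:
  r0: data parity 0, sent rp 1 → mismatch
  r1: data parity 0, sent rp 0 → ok
  r2: data parity 1, sent rp 1 → ok
  r3: data parity 0, sent rp 0 → ok
Recompute each column's even parity and compare to cp:
  c0: data parity 0, sent cp 1 → mismatch
  c1: data parity 0, sent cp 0 → ok
  c2: data parity 1, sent cp 1 → ok
  c3: data parity 0, sent cp 0 → ok
Exactly one row (r0) and one column (c0) fail → the flipped bit is at their intersection.

row 0, column 0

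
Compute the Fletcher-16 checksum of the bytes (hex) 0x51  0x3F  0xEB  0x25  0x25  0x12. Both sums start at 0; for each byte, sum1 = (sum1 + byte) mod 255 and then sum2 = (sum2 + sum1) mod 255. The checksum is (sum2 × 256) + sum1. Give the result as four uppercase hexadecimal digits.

Running sums (mod 255):
  after byte 0 (0x51): sum1=81, sum2=81
  after byte 1 (0x3F): sum1=144, sum2=225
  after byte 2 (0xEB): sum1=124, sum2=94
  after byte 3 (0x25): sum1=161, sum2=0
  after byte 4 (0x25): sum1=198, sum2=198
  after byte 5 (0x12): sum1=216, sum2=159
Checksum = sum2·256 + sum1 = 159·256 + 216 = 40920 = 0x9FD8.

9FD8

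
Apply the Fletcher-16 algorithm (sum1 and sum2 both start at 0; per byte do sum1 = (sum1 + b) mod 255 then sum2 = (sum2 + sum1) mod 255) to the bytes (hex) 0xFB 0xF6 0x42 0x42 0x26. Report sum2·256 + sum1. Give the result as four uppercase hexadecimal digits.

Running sums (mod 255):
  after byte 0 (0xFB): sum1=251, sum2=251
  after byte 1 (0xF6): sum1=242, sum2=238
  after byte 2 (0x42): sum1=53, sum2=36
  after byte 3 (0x42): sum1=119, sum2=155
  after byte 4 (0x26): sum1=157, sum2=57
Checksum = sum2·256 + sum1 = 57·256 + 157 = 14749 = 0x399D.

399D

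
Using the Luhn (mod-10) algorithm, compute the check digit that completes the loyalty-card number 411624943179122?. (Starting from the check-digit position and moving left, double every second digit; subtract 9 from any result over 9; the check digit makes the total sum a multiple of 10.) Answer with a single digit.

3

Partial digits right→left: 2 2 1 9 7 1 3 4 9 4 2 6 1 1 4
Double every second digit counting from the check-digit position (so the 1st, 3rd, 5th, ... of the partial from the right).
  doubled (with −9 where >9): 4 2 5 6 9 4 2 8 → sum 40
  kept as-is: 2 9 1 4 4 6 1 → sum 27
Total = 40 + 27 = 67.
Check digit = (10 − (67 mod 10)) mod 10 = 3.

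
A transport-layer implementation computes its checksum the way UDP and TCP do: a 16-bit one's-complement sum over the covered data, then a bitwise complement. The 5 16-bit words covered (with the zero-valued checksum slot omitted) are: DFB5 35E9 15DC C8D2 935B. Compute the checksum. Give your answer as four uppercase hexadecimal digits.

7856

One's-complement addition (fold any carry out of bit 15 back into bit 0):
  0xDFB5 + 0x35E9 = 0x1159E → wrap carry → 0x159F
  0x159F + 0x15DC = 0x02B7B
  0x2B7B + 0xC8D2 = 0x0F44D
  0xF44D + 0x935B = 0x187A8 → wrap carry → 0x87A9
One's-complement sum = 0x87A9.
Checksum = ~0x87A9 & 0xFFFF = 0x7856.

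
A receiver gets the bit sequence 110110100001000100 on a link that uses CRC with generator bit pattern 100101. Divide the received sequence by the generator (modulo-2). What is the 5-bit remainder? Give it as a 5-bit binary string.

00000

Modulo-2 division of 110110100001000100 by 100101:
  pos 0: 110110 XOR 100101 = 010011
  pos 1: 100111 XOR 100101 = 000010
  pos 5: 100000 XOR 100101 = 000101
  pos 8: 101100 XOR 100101 = 001001
  pos 10: 100101 XOR 100101 = 000000
Remainder = 00000 (zero — the frame passes the CRC check).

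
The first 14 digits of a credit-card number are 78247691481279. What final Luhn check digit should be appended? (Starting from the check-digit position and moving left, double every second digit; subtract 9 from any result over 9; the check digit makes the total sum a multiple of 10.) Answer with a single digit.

3

Partial digits right→left: 9 7 2 1 8 4 1 9 6 7 4 2 8 7
Double every second digit counting from the check-digit position (so the 1st, 3rd, 5th, ... of the partial from the right).
  doubled (with −9 where >9): 9 4 7 2 3 8 7 → sum 40
  kept as-is: 7 1 4 9 7 2 7 → sum 37
Total = 40 + 37 = 77.
Check digit = (10 − (77 mod 10)) mod 10 = 3.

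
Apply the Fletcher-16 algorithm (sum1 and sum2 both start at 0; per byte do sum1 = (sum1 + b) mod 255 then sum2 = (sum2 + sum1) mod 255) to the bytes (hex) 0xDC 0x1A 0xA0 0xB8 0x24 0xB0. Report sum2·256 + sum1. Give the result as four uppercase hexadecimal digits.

5525

Running sums (mod 255):
  after byte 0 (0xDC): sum1=220, sum2=220
  after byte 1 (0x1A): sum1=246, sum2=211
  after byte 2 (0xA0): sum1=151, sum2=107
  after byte 3 (0xB8): sum1=80, sum2=187
  after byte 4 (0x24): sum1=116, sum2=48
  after byte 5 (0xB0): sum1=37, sum2=85
Checksum = sum2·256 + sum1 = 85·256 + 37 = 21797 = 0x5525.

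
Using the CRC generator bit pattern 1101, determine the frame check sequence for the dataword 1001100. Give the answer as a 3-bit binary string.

001

Append 3 zeros: 1001100000. Divide by 1101 (XOR where the leading bit is 1):
  pos 0: 1001 XOR 1101 = 0100
  pos 1: 1001 XOR 1101 = 0100
  pos 2: 1000 XOR 1101 = 0101
  pos 3: 1010 XOR 1101 = 0111
  pos 4: 1110 XOR 1101 = 0011
  pos 6: 1100 XOR 1101 = 0001
Remainder (last 3 bits) = 001. This is the CRC / FCS.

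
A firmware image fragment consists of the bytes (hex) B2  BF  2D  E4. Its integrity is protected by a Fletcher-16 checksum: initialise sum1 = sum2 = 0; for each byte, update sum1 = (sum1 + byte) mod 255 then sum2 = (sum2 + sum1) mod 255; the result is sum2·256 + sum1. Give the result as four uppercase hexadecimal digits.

Running sums (mod 255):
  after byte 0 (B2): sum1=178, sum2=178
  after byte 1 (BF): sum1=114, sum2=37
  after byte 2 (2D): sum1=159, sum2=196
  after byte 3 (E4): sum1=132, sum2=73
Checksum = sum2·256 + sum1 = 73·256 + 132 = 18820 = 0x4984.

4984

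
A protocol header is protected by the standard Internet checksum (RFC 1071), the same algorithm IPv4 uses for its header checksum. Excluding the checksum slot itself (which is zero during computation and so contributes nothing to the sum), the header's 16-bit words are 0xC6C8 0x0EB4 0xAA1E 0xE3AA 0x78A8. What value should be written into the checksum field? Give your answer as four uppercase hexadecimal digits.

2411

One's-complement addition (fold any carry out of bit 15 back into bit 0):
  0xC6C8 + 0x0EB4 = 0x0D57C
  0xD57C + 0xAA1E = 0x17F9A → wrap carry → 0x7F9B
  0x7F9B + 0xE3AA = 0x16345 → wrap carry → 0x6346
  0x6346 + 0x78A8 = 0x0DBEE
One's-complement sum = 0xDBEE.
Checksum = ~0xDBEE & 0xFFFF = 0x2411.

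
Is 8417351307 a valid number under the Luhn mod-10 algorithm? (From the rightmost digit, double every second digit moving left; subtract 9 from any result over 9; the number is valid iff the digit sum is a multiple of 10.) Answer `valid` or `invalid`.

From the right, keep odd positions and double even positions (subtract 9 from any doubled value over 9):
  doubled (positions 2,4,...): 0 2 6 2 7 → sum 17
  kept (positions 1,3,...): 7 3 5 7 4 → sum 26
Total = 43.
43 mod 10 = 3, so the number is invalid.

invalid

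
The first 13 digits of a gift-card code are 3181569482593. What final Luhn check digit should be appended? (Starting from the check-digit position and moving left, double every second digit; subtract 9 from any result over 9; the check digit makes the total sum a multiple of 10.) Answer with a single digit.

0

Partial digits right→left: 3 9 5 2 8 4 9 6 5 1 8 1 3
Double every second digit counting from the check-digit position (so the 1st, 3rd, 5th, ... of the partial from the right).
  doubled (with −9 where >9): 6 1 7 9 1 7 6 → sum 37
  kept as-is: 9 2 4 6 1 1 → sum 23
Total = 37 + 23 = 60.
Check digit = (10 − (60 mod 10)) mod 10 = 0.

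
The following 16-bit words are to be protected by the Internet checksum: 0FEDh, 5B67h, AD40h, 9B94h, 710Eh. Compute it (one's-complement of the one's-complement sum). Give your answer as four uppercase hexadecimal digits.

One's-complement addition (fold any carry out of bit 15 back into bit 0):
  0x0FED + 0x5B67 = 0x06B54
  0x6B54 + 0xAD40 = 0x11894 → wrap carry → 0x1895
  0x1895 + 0x9B94 = 0x0B429
  0xB429 + 0x710E = 0x12537 → wrap carry → 0x2538
One's-complement sum = 0x2538.
Checksum = ~0x2538 & 0xFFFF = 0xDAC7.

DAC7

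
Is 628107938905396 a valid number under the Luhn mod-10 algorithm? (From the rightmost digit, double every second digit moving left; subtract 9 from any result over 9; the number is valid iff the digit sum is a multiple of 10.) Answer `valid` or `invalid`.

From the right, keep odd positions and double even positions (subtract 9 from any doubled value over 9):
  doubled (positions 2,4,...): 9 1 9 6 5 2 4 → sum 36
  kept (positions 1,3,...): 6 3 0 8 9 0 8 6 → sum 40
Total = 76.
76 mod 10 = 6, so the number is invalid.

invalid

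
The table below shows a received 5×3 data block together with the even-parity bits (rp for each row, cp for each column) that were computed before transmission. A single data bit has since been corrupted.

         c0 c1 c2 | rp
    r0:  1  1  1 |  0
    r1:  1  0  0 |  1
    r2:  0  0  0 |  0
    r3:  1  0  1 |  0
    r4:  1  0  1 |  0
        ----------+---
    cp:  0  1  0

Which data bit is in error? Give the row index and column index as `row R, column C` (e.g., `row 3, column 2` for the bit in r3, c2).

Recompute each row's even parity and compare to rp:
  r0: data parity 1, sent rp 0 → mismatch
  r1: data parity 1, sent rp 1 → ok
  r2: data parity 0, sent rp 0 → ok
  r3: data parity 0, sent rp 0 → ok
  r4: data parity 0, sent rp 0 → ok
Recompute each column's even parity and compare to cp:
  c0: data parity 0, sent cp 0 → ok
  c1: data parity 1, sent cp 1 → ok
  c2: data parity 1, sent cp 0 → mismatch
Exactly one row (r0) and one column (c2) fail → the flipped bit is at their intersection.

row 0, column 2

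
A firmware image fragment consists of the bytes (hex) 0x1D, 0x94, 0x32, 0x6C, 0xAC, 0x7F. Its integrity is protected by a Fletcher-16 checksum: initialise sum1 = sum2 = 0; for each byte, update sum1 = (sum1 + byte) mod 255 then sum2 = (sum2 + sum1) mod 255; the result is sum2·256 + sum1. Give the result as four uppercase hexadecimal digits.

7C7C

Running sums (mod 255):
  after byte 0 (0x1D): sum1=29, sum2=29
  after byte 1 (0x94): sum1=177, sum2=206
  after byte 2 (0x32): sum1=227, sum2=178
  after byte 3 (0x6C): sum1=80, sum2=3
  after byte 4 (0xAC): sum1=252, sum2=0
  after byte 5 (0x7F): sum1=124, sum2=124
Checksum = sum2·256 + sum1 = 124·256 + 124 = 31868 = 0x7C7C.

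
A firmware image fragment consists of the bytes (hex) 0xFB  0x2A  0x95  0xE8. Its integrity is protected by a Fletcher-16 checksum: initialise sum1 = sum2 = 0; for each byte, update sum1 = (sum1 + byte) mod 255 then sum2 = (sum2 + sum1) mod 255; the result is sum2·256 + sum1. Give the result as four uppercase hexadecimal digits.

Running sums (mod 255):
  after byte 0 (0xFB): sum1=251, sum2=251
  after byte 1 (0x2A): sum1=38, sum2=34
  after byte 2 (0x95): sum1=187, sum2=221
  after byte 3 (0xE8): sum1=164, sum2=130
Checksum = sum2·256 + sum1 = 130·256 + 164 = 33444 = 0x82A4.

82A4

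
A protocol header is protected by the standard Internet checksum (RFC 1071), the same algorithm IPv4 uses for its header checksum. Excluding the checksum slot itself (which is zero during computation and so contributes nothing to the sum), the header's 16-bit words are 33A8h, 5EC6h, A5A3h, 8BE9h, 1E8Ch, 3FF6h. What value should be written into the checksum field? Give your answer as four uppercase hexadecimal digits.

One's-complement addition (fold any carry out of bit 15 back into bit 0):
  0x33A8 + 0x5EC6 = 0x0926E
  0x926E + 0xA5A3 = 0x13811 → wrap carry → 0x3812
  0x3812 + 0x8BE9 = 0x0C3FB
  0xC3FB + 0x1E8C = 0x0E287
  0xE287 + 0x3FF6 = 0x1227D → wrap carry → 0x227E
One's-complement sum = 0x227E.
Checksum = ~0x227E & 0xFFFF = 0xDD81.

DD81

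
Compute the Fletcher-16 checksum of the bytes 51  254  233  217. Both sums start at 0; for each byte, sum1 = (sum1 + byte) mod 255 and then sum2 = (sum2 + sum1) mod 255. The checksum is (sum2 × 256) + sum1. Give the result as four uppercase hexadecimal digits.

Running sums (mod 255):
  after byte 0 (51): sum1=51, sum2=51
  after byte 1 (254): sum1=50, sum2=101
  after byte 2 (233): sum1=28, sum2=129
  after byte 3 (217): sum1=245, sum2=119
Checksum = sum2·256 + sum1 = 119·256 + 245 = 30709 = 0x77F5.

77F5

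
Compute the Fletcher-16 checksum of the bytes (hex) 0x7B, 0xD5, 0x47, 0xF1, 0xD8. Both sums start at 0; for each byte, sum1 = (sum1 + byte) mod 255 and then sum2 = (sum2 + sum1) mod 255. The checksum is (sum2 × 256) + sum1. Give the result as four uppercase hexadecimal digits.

5363

Running sums (mod 255):
  after byte 0 (0x7B): sum1=123, sum2=123
  after byte 1 (0xD5): sum1=81, sum2=204
  after byte 2 (0x47): sum1=152, sum2=101
  after byte 3 (0xF1): sum1=138, sum2=239
  after byte 4 (0xD8): sum1=99, sum2=83
Checksum = sum2·256 + sum1 = 83·256 + 99 = 21347 = 0x5363.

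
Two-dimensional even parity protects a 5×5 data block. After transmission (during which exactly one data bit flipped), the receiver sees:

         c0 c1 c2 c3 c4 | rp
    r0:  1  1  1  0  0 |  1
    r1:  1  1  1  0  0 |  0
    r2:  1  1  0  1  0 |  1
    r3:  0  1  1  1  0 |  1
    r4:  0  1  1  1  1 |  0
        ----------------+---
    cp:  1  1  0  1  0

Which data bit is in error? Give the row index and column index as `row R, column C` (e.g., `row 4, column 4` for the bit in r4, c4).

Recompute each row's even parity and compare to rp:
  r0: data parity 1, sent rp 1 → ok
  r1: data parity 1, sent rp 0 → mismatch
  r2: data parity 1, sent rp 1 → ok
  r3: data parity 1, sent rp 1 → ok
  r4: data parity 0, sent rp 0 → ok
Recompute each column's even parity and compare to cp:
  c0: data parity 1, sent cp 1 → ok
  c1: data parity 1, sent cp 1 → ok
  c2: data parity 0, sent cp 0 → ok
  c3: data parity 1, sent cp 1 → ok
  c4: data parity 1, sent cp 0 → mismatch
Exactly one row (r1) and one column (c4) fail → the flipped bit is at their intersection.

row 1, column 4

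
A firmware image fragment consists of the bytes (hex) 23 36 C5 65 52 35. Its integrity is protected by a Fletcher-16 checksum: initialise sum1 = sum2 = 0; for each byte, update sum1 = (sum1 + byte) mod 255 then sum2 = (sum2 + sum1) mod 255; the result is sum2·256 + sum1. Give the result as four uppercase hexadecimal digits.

Running sums (mod 255):
  after byte 0 (23): sum1=35, sum2=35
  after byte 1 (36): sum1=89, sum2=124
  after byte 2 (C5): sum1=31, sum2=155
  after byte 3 (65): sum1=132, sum2=32
  after byte 4 (52): sum1=214, sum2=246
  after byte 5 (35): sum1=12, sum2=3
Checksum = sum2·256 + sum1 = 3·256 + 12 = 780 = 0x030C.

030C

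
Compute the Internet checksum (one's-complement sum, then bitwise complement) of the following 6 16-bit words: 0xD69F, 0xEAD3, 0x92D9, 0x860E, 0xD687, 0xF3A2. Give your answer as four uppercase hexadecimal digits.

One's-complement addition (fold any carry out of bit 15 back into bit 0):
  0xD69F + 0xEAD3 = 0x1C172 → wrap carry → 0xC173
  0xC173 + 0x92D9 = 0x1544C → wrap carry → 0x544D
  0x544D + 0x860E = 0x0DA5B
  0xDA5B + 0xD687 = 0x1B0E2 → wrap carry → 0xB0E3
  0xB0E3 + 0xF3A2 = 0x1A485 → wrap carry → 0xA486
One's-complement sum = 0xA486.
Checksum = ~0xA486 & 0xFFFF = 0x5B79.

5B79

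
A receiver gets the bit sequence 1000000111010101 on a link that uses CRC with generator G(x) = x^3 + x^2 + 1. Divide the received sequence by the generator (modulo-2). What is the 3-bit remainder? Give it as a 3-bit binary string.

Modulo-2 division of 1000000111010101 by 1101:
  pos 0: 1000 XOR 1101 = 0101
  pos 1: 1010 XOR 1101 = 0111
  pos 2: 1110 XOR 1101 = 0011
  pos 4: 1101 XOR 1101 = 0000
  pos 8: 1101 XOR 1101 = 0000
Remainder = 101 (nonzero — an error is detected).

101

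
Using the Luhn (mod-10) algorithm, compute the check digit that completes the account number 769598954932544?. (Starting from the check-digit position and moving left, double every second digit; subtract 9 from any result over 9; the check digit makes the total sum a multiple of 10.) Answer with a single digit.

Partial digits right→left: 4 4 5 2 3 9 4 5 9 8 9 5 9 6 7
Double every second digit counting from the check-digit position (so the 1st, 3rd, 5th, ... of the partial from the right).
  doubled (with −9 where >9): 8 1 6 8 9 9 9 5 → sum 55
  kept as-is: 4 2 9 5 8 5 6 → sum 39
Total = 55 + 39 = 94.
Check digit = (10 − (94 mod 10)) mod 10 = 6.

6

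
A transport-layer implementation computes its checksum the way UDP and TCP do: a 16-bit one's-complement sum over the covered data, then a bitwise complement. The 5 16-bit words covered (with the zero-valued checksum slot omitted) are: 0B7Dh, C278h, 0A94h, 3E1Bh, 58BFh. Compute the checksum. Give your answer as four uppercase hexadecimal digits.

One's-complement addition (fold any carry out of bit 15 back into bit 0):
  0x0B7D + 0xC278 = 0x0CDF5
  0xCDF5 + 0x0A94 = 0x0D889
  0xD889 + 0x3E1B = 0x116A4 → wrap carry → 0x16A5
  0x16A5 + 0x58BF = 0x06F64
One's-complement sum = 0x6F64.
Checksum = ~0x6F64 & 0xFFFF = 0x909B.

909B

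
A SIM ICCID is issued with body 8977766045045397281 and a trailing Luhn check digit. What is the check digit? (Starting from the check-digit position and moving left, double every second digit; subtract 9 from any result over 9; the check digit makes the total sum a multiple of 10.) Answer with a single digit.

Partial digits right→left: 1 8 2 7 9 3 5 4 0 5 4 0 6 6 7 7 7 9 8
Double every second digit counting from the check-digit position (so the 1st, 3rd, 5th, ... of the partial from the right).
  doubled (with −9 where >9): 2 4 9 1 0 8 3 5 5 7 → sum 44
  kept as-is: 8 7 3 4 5 0 6 7 9 → sum 49
Total = 44 + 49 = 93.
Check digit = (10 − (93 mod 10)) mod 10 = 7.

7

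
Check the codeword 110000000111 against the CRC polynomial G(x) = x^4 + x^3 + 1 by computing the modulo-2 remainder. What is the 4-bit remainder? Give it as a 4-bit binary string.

Modulo-2 division of 110000000111 by 11001:
  pos 0: 11000 XOR 11001 = 00001
  pos 4: 10000 XOR 11001 = 01001
  pos 5: 10011 XOR 11001 = 01010
  pos 6: 10101 XOR 11001 = 01100
  pos 7: 11001 XOR 11001 = 00000
Remainder = 0000 (zero — the frame passes the CRC check).

0000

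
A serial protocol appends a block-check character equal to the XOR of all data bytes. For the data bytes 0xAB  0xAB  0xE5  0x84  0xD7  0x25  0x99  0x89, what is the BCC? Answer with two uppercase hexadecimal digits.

83

XOR the bytes together:
  start with 0xAB
  0xAB ⊕ 0xAB = 0x00
  0x00 ⊕ 0xE5 = 0xE5
  0xE5 ⊕ 0x84 = 0x61
  0x61 ⊕ 0xD7 = 0xB6
  0xB6 ⊕ 0x25 = 0x93
  0x93 ⊕ 0x99 = 0x0A
  0x0A ⊕ 0x89 = 0x83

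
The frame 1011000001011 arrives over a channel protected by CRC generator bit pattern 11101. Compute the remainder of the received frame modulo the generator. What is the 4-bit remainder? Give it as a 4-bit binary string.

Modulo-2 division of 1011000001011 by 11101:
  pos 0: 10110 XOR 11101 = 01011
  pos 1: 10110 XOR 11101 = 01011
  pos 2: 10110 XOR 11101 = 01011
  pos 3: 10110 XOR 11101 = 01011
  pos 4: 10110 XOR 11101 = 01011
  pos 5: 10111 XOR 11101 = 01010
  pos 6: 10100 XOR 11101 = 01001
  pos 7: 10011 XOR 11101 = 01110
  pos 8: 11101 XOR 11101 = 00000
Remainder = 0000 (zero — the frame passes the CRC check).

0000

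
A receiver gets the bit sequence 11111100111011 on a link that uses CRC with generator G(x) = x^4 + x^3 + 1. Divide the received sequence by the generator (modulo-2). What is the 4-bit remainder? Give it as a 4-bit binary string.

0000

Modulo-2 division of 11111100111011 by 11001:
  pos 0: 11111 XOR 11001 = 00110
  pos 2: 11010 XOR 11001 = 00011
  pos 5: 11011 XOR 11001 = 00010
  pos 8: 10101 XOR 11001 = 01100
  pos 9: 11001 XOR 11001 = 00000
Remainder = 0000 (zero — the frame passes the CRC check).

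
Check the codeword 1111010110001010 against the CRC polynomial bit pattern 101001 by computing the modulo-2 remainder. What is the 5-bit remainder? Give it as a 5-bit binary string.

00000

Modulo-2 division of 1111010110001010 by 101001:
  pos 0: 111101 XOR 101001 = 010100
  pos 1: 101000 XOR 101001 = 000001
  pos 6: 111000 XOR 101001 = 010001
  pos 7: 100011 XOR 101001 = 001010
  pos 9: 101001 XOR 101001 = 000000
Remainder = 00000 (zero — the frame passes the CRC check).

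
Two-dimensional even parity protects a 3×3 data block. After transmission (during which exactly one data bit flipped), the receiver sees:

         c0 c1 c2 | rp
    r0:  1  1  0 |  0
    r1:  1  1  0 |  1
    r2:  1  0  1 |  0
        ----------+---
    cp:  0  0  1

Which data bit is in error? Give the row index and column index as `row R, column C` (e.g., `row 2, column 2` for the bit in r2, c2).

row 1, column 0

Recompute each row's even parity and compare to rp:
  r0: data parity 0, sent rp 0 → ok
  r1: data parity 0, sent rp 1 → mismatch
  r2: data parity 0, sent rp 0 → ok
Recompute each column's even parity and compare to cp:
  c0: data parity 1, sent cp 0 → mismatch
  c1: data parity 0, sent cp 0 → ok
  c2: data parity 1, sent cp 1 → ok
Exactly one row (r1) and one column (c0) fail → the flipped bit is at their intersection.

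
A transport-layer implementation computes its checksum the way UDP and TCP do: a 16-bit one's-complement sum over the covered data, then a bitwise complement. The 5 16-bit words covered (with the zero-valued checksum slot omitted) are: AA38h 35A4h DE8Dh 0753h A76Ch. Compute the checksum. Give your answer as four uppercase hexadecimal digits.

One's-complement addition (fold any carry out of bit 15 back into bit 0):
  0xAA38 + 0x35A4 = 0x0DFDC
  0xDFDC + 0xDE8D = 0x1BE69 → wrap carry → 0xBE6A
  0xBE6A + 0x0753 = 0x0C5BD
  0xC5BD + 0xA76C = 0x16D29 → wrap carry → 0x6D2A
One's-complement sum = 0x6D2A.
Checksum = ~0x6D2A & 0xFFFF = 0x92D5.

92D5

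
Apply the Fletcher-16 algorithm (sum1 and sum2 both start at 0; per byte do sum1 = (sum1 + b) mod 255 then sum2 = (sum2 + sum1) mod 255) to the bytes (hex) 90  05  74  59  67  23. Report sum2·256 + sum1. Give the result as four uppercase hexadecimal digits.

4CED

Running sums (mod 255):
  after byte 0 (90): sum1=144, sum2=144
  after byte 1 (05): sum1=149, sum2=38
  after byte 2 (74): sum1=10, sum2=48
  after byte 3 (59): sum1=99, sum2=147
  after byte 4 (67): sum1=202, sum2=94
  after byte 5 (23): sum1=237, sum2=76
Checksum = sum2·256 + sum1 = 76·256 + 237 = 19693 = 0x4CED.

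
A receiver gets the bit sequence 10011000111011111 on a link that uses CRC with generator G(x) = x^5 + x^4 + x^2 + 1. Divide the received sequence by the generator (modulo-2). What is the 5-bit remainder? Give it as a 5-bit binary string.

01110

Modulo-2 division of 10011000111011111 by 110101:
  pos 0: 100110 XOR 110101 = 010011
  pos 1: 100110 XOR 110101 = 010011
  pos 2: 100110 XOR 110101 = 010011
  pos 3: 100111 XOR 110101 = 010010
  pos 4: 100101 XOR 110101 = 010000
  pos 5: 100001 XOR 110101 = 010100
  pos 6: 101000 XOR 110101 = 011101
  pos 7: 111011 XOR 110101 = 001110
  pos 9: 111011 XOR 110101 = 001110
  pos 11: 111011 XOR 110101 = 001110
Remainder = 01110 (nonzero — an error is detected).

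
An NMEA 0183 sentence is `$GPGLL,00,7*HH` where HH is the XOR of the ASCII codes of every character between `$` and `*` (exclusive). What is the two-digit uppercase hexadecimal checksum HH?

XOR the ASCII codes of the payload characters:
  'G' = 0x47 → acc = 0x47
  'P' = 0x50 → acc = 0x17
  'G' = 0x47 → acc = 0x50
  'L' = 0x4C → acc = 0x1C
  'L' = 0x4C → acc = 0x50
  ',' = 0x2C → acc = 0x7C
  '0' = 0x30 → acc = 0x4C
  '0' = 0x30 → acc = 0x7C
  ',' = 0x2C → acc = 0x50
  '7' = 0x37 → acc = 0x67
Checksum = 0x67.

67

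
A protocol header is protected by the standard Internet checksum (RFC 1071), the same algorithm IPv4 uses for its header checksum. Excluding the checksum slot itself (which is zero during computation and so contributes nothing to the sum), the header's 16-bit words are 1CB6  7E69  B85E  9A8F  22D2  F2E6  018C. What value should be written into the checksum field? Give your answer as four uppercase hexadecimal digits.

FAAC

One's-complement addition (fold any carry out of bit 15 back into bit 0):
  0x1CB6 + 0x7E69 = 0x09B1F
  0x9B1F + 0xB85E = 0x1537D → wrap carry → 0x537E
  0x537E + 0x9A8F = 0x0EE0D
  0xEE0D + 0x22D2 = 0x110DF → wrap carry → 0x10E0
  0x10E0 + 0xF2E6 = 0x103C6 → wrap carry → 0x03C7
  0x03C7 + 0x018C = 0x00553
One's-complement sum = 0x0553.
Checksum = ~0x0553 & 0xFFFF = 0xFAAC.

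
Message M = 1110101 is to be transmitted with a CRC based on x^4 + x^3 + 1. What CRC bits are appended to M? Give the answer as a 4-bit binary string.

Append 4 zeros: 11101010000. Divide by 11001 (XOR where the leading bit is 1):
  pos 0: 11101 XOR 11001 = 00100
  pos 2: 10001 XOR 11001 = 01000
  pos 3: 10000 XOR 11001 = 01001
  pos 4: 10010 XOR 11001 = 01011
  pos 5: 10110 XOR 11001 = 01111
  pos 6: 11110 XOR 11001 = 00111
Remainder (last 4 bits) = 0111. This is the CRC / FCS.

0111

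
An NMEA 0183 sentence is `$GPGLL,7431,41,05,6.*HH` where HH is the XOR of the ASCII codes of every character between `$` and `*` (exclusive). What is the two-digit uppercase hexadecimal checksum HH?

XOR the ASCII codes of the payload characters:
  'G' = 0x47 → acc = 0x47
  'P' = 0x50 → acc = 0x17
  'G' = 0x47 → acc = 0x50
  'L' = 0x4C → acc = 0x1C
  'L' = 0x4C → acc = 0x50
  ',' = 0x2C → acc = 0x7C
  '7' = 0x37 → acc = 0x4B
  '4' = 0x34 → acc = 0x7F
  '3' = 0x33 → acc = 0x4C
  '1' = 0x31 → acc = 0x7D
  ',' = 0x2C → acc = 0x51
  '4' = 0x34 → acc = 0x65
  '1' = 0x31 → acc = 0x54
  ',' = 0x2C → acc = 0x78
  '0' = 0x30 → acc = 0x48
  '5' = 0x35 → acc = 0x7D
  ',' = 0x2C → acc = 0x51
  '6' = 0x36 → acc = 0x67
  '.' = 0x2E → acc = 0x49
Checksum = 0x49.

49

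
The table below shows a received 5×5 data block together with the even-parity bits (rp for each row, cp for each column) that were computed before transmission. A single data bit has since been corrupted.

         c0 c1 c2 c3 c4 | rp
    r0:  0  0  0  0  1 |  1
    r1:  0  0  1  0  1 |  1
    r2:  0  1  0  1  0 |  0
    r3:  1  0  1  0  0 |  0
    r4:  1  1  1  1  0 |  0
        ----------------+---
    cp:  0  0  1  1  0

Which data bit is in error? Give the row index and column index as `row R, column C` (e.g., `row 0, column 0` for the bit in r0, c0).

Recompute each row's even parity and compare to rp:
  r0: data parity 1, sent rp 1 → ok
  r1: data parity 0, sent rp 1 → mismatch
  r2: data parity 0, sent rp 0 → ok
  r3: data parity 0, sent rp 0 → ok
  r4: data parity 0, sent rp 0 → ok
Recompute each column's even parity and compare to cp:
  c0: data parity 0, sent cp 0 → ok
  c1: data parity 0, sent cp 0 → ok
  c2: data parity 1, sent cp 1 → ok
  c3: data parity 0, sent cp 1 → mismatch
  c4: data parity 0, sent cp 0 → ok
Exactly one row (r1) and one column (c3) fail → the flipped bit is at their intersection.

row 1, column 3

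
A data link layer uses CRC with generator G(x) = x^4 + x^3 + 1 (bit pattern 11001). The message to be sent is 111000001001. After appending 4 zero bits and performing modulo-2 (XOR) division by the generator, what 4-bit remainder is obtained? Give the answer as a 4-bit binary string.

Append 4 zeros: 1110000010010000. Divide by 11001 (XOR where the leading bit is 1):
  pos 0: 11100 XOR 11001 = 00101
  pos 2: 10100 XOR 11001 = 01101
  pos 3: 11010 XOR 11001 = 00011
  pos 6: 11100 XOR 11001 = 00101
  pos 8: 10110 XOR 11001 = 01111
  pos 9: 11110 XOR 11001 = 00111
  pos 11: 11100 XOR 11001 = 00101
Remainder (last 4 bits) = 0101. This is the CRC / FCS.

0101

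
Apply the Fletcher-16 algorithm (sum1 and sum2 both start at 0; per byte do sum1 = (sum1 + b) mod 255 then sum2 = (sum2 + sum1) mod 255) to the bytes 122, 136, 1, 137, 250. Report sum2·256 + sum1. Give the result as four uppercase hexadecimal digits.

9788

Running sums (mod 255):
  after byte 0 (122): sum1=122, sum2=122
  after byte 1 (136): sum1=3, sum2=125
  after byte 2 (1): sum1=4, sum2=129
  after byte 3 (137): sum1=141, sum2=15
  after byte 4 (250): sum1=136, sum2=151
Checksum = sum2·256 + sum1 = 151·256 + 136 = 38792 = 0x9788.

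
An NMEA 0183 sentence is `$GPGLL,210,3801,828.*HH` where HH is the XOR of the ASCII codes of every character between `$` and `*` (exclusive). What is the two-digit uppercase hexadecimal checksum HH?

59

XOR the ASCII codes of the payload characters:
  'G' = 0x47 → acc = 0x47
  'P' = 0x50 → acc = 0x17
  'G' = 0x47 → acc = 0x50
  'L' = 0x4C → acc = 0x1C
  'L' = 0x4C → acc = 0x50
  ',' = 0x2C → acc = 0x7C
  '2' = 0x32 → acc = 0x4E
  '1' = 0x31 → acc = 0x7F
  '0' = 0x30 → acc = 0x4F
  ',' = 0x2C → acc = 0x63
  '3' = 0x33 → acc = 0x50
  '8' = 0x38 → acc = 0x68
  '0' = 0x30 → acc = 0x58
  '1' = 0x31 → acc = 0x69
  ',' = 0x2C → acc = 0x45
  '8' = 0x38 → acc = 0x7D
  '2' = 0x32 → acc = 0x4F
  '8' = 0x38 → acc = 0x77
  '.' = 0x2E → acc = 0x59
Checksum = 0x59.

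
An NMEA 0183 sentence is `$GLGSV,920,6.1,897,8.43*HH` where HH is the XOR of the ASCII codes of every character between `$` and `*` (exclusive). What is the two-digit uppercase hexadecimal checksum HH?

7C

XOR the ASCII codes of the payload characters:
  'G' = 0x47 → acc = 0x47
  'L' = 0x4C → acc = 0x0B
  'G' = 0x47 → acc = 0x4C
  'S' = 0x53 → acc = 0x1F
  'V' = 0x56 → acc = 0x49
  ',' = 0x2C → acc = 0x65
  '9' = 0x39 → acc = 0x5C
  '2' = 0x32 → acc = 0x6E
  '0' = 0x30 → acc = 0x5E
  ',' = 0x2C → acc = 0x72
  '6' = 0x36 → acc = 0x44
  '.' = 0x2E → acc = 0x6A
  '1' = 0x31 → acc = 0x5B
  ',' = 0x2C → acc = 0x77
  '8' = 0x38 → acc = 0x4F
  '9' = 0x39 → acc = 0x76
  '7' = 0x37 → acc = 0x41
  ',' = 0x2C → acc = 0x6D
  '8' = 0x38 → acc = 0x55
  '.' = 0x2E → acc = 0x7B
  '4' = 0x34 → acc = 0x4F
  '3' = 0x33 → acc = 0x7C
Checksum = 0x7C.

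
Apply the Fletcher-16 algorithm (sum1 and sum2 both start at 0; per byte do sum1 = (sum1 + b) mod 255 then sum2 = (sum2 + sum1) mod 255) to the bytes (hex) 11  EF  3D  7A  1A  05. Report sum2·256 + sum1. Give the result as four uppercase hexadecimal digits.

Running sums (mod 255):
  after byte 0 (11): sum1=17, sum2=17
  after byte 1 (EF): sum1=1, sum2=18
  after byte 2 (3D): sum1=62, sum2=80
  after byte 3 (7A): sum1=184, sum2=9
  after byte 4 (1A): sum1=210, sum2=219
  after byte 5 (05): sum1=215, sum2=179
Checksum = sum2·256 + sum1 = 179·256 + 215 = 46039 = 0xB3D7.

B3D7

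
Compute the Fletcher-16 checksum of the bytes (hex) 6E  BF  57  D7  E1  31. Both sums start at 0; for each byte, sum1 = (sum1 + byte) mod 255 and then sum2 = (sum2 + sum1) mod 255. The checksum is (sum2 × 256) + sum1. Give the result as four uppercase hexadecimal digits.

2F70

Running sums (mod 255):
  after byte 0 (6E): sum1=110, sum2=110
  after byte 1 (BF): sum1=46, sum2=156
  after byte 2 (57): sum1=133, sum2=34
  after byte 3 (D7): sum1=93, sum2=127
  after byte 4 (E1): sum1=63, sum2=190
  after byte 5 (31): sum1=112, sum2=47
Checksum = sum2·256 + sum1 = 47·256 + 112 = 12144 = 0x2F70.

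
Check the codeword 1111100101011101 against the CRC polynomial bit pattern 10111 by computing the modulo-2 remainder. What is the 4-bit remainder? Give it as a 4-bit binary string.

0010

Modulo-2 division of 1111100101011101 by 10111:
  pos 0: 11111 XOR 10111 = 01000
  pos 1: 10000 XOR 10111 = 00111
  pos 3: 11101 XOR 10111 = 01010
  pos 4: 10100 XOR 10111 = 00011
  pos 7: 11101 XOR 10111 = 01010
  pos 8: 10101 XOR 10111 = 00010
  pos 11: 10101 XOR 10111 = 00010
Remainder = 0010 (nonzero — an error is detected).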